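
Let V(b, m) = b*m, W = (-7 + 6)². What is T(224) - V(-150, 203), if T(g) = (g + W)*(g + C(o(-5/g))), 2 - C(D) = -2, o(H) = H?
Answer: 81750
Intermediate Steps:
C(D) = 4 (C(D) = 2 - 1*(-2) = 2 + 2 = 4)
W = 1 (W = (-1)² = 1)
T(g) = (1 + g)*(4 + g) (T(g) = (g + 1)*(g + 4) = (1 + g)*(4 + g))
T(224) - V(-150, 203) = (4 + 224² + 5*224) - (-150)*203 = (4 + 50176 + 1120) - 1*(-30450) = 51300 + 30450 = 81750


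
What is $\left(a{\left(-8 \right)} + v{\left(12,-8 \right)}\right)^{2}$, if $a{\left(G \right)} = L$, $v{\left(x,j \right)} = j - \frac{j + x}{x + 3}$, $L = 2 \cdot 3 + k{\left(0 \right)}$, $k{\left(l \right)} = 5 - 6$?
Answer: $\frac{2401}{225} \approx 10.671$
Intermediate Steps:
$k{\left(l \right)} = -1$ ($k{\left(l \right)} = 5 - 6 = -1$)
$L = 5$ ($L = 2 \cdot 3 - 1 = 6 - 1 = 5$)
$v{\left(x,j \right)} = j - \frac{j + x}{3 + x}$
$a{\left(G \right)} = 5$
$\left(a{\left(-8 \right)} + v{\left(12,-8 \right)}\right)^{2} = \left(5 + \frac{\left(-1\right) 12 + 2 \left(-8\right) - 96}{3 + 12}\right)^{2} = \left(5 + \frac{-12 - 16 - 96}{15}\right)^{2} = \left(5 + \frac{1}{15} \left(-124\right)\right)^{2} = \left(5 - \frac{124}{15}\right)^{2} = \left(- \frac{49}{15}\right)^{2} = \frac{2401}{225}$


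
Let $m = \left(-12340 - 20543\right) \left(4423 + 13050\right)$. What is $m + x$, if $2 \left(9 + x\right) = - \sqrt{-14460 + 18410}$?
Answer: $-574564668 - \frac{5 \sqrt{158}}{2} \approx -5.7456 \cdot 10^{8}$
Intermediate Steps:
$m = -574564659$ ($m = \left(-32883\right) 17473 = -574564659$)
$x = -9 - \frac{5 \sqrt{158}}{2}$ ($x = -9 + \frac{\left(-1\right) \sqrt{-14460 + 18410}}{2} = -9 + \frac{\left(-1\right) \sqrt{3950}}{2} = -9 + \frac{\left(-1\right) 5 \sqrt{158}}{2} = -9 + \frac{\left(-5\right) \sqrt{158}}{2} = -9 - \frac{5 \sqrt{158}}{2} \approx -40.424$)
$m + x = -574564659 - \left(9 + \frac{5 \sqrt{158}}{2}\right) = -574564668 - \frac{5 \sqrt{158}}{2}$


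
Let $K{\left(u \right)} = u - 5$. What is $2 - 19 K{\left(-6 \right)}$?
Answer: $211$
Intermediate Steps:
$K{\left(u \right)} = -5 + u$
$2 - 19 K{\left(-6 \right)} = 2 - 19 \left(-5 - 6\right) = 2 - -209 = 2 + 209 = 211$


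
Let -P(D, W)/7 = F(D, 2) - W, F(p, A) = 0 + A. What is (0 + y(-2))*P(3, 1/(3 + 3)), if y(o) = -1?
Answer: 77/6 ≈ 12.833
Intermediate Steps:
F(p, A) = A
P(D, W) = -14 + 7*W (P(D, W) = -7*(2 - W) = -14 + 7*W)
(0 + y(-2))*P(3, 1/(3 + 3)) = (0 - 1)*(-14 + 7/(3 + 3)) = -(-14 + 7/6) = -1*(-77/6) = 77/6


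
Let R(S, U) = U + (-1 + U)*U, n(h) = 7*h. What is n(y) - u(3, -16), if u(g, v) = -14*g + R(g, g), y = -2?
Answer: 19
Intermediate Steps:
R(S, U) = U + U*(-1 + U)
u(g, v) = g² - 14*g (u(g, v) = -14*g + g² = g² - 14*g)
n(y) - u(3, -16) = 7*(-2) - 3*(-14 + 3) = -14 - 3*(-11) = -14 - 1*(-33) = -14 + 33 = 19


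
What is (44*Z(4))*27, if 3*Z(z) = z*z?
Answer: 6336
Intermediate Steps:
Z(z) = z**2/3 (Z(z) = (z*z)/3 = z**2/3)
(44*Z(4))*27 = (44*((1/3)*4**2))*27 = (44*((1/3)*16))*27 = (44*(16/3))*27 = (704/3)*27 = 6336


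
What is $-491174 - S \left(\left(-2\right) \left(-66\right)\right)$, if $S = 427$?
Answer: $-547538$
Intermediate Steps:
$-491174 - S \left(\left(-2\right) \left(-66\right)\right) = -491174 - 427 \left(\left(-2\right) \left(-66\right)\right) = -491174 - 427 \cdot 132 = -491174 - 56364 = -547538$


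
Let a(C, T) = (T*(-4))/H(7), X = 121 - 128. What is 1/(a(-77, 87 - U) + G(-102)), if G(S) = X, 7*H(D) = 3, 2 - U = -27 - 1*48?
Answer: -3/301 ≈ -0.0099668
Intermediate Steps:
U = 77 (U = 2 - (-27 - 1*48) = 2 - (-27 - 48) = 2 - 1*(-75) = 2 + 75 = 77)
H(D) = 3/7 (H(D) = (⅐)*3 = 3/7)
X = -7
G(S) = -7
a(C, T) = -28*T/3 (a(C, T) = (T*(-4))/(3/7) = -4*T*(7/3) = -28*T/3)
1/(a(-77, 87 - U) + G(-102)) = 1/(-28*(87 - 1*77)/3 - 7) = 1/(-28*(87 - 77)/3 - 7) = 1/(-28/3*10 - 7) = 1/(-280/3 - 7) = 1/(-301/3) = -3/301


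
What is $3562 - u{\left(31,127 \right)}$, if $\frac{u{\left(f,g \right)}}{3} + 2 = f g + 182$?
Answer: $-8789$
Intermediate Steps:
$u{\left(f,g \right)} = 540 + 3 f g$ ($u{\left(f,g \right)} = -6 + 3 \left(f g + 182\right) = -6 + 3 \left(182 + f g\right) = -6 + \left(546 + 3 f g\right) = 540 + 3 f g$)
$3562 - u{\left(31,127 \right)} = 3562 - \left(540 + 3 \cdot 31 \cdot 127\right) = 3562 - \left(540 + 11811\right) = 3562 - 12351 = -8789$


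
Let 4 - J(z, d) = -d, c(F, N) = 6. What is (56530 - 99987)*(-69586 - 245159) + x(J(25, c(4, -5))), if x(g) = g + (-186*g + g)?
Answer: 13677871625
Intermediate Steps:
J(z, d) = 4 + d (J(z, d) = 4 - (-1)*d = 4 + d)
x(g) = -184*g (x(g) = g - 185*g = -184*g)
(56530 - 99987)*(-69586 - 245159) + x(J(25, c(4, -5))) = (56530 - 99987)*(-69586 - 245159) - 184*(4 + 6) = -43457*(-314745) - 184*10 = 13677873465 - 1840 = 13677871625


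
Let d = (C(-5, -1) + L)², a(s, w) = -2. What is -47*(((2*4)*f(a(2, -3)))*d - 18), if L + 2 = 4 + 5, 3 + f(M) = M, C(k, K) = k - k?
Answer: 92966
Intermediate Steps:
C(k, K) = 0
f(M) = -3 + M
L = 7 (L = -2 + (4 + 5) = -2 + 9 = 7)
d = 49 (d = (0 + 7)² = 7² = 49)
-47*(((2*4)*f(a(2, -3)))*d - 18) = -47*(((2*4)*(-3 - 2))*49 - 18) = -47*((8*(-5))*49 - 18) = -47*(-40*49 - 18) = -47*(-1960 - 18) = -47*(-1978) = 92966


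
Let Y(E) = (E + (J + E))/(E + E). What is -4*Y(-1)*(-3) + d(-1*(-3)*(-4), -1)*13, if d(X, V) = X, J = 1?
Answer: -150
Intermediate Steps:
Y(E) = (1 + 2*E)/(2*E) (Y(E) = (E + (1 + E))/(E + E) = (1 + 2*E)/((2*E)) = (1 + 2*E)*(1/(2*E)) = (1 + 2*E)/(2*E))
-4*Y(-1)*(-3) + d(-1*(-3)*(-4), -1)*13 = -4*(1/2 - 1)/(-1)*(-3) + (-1*(-3)*(-4))*13 = -(-4)*(-1)/2*(-3) + (3*(-4))*13 = -4*1/2*(-3) - 12*13 = -2*(-3) - 156 = 6 - 156 = -150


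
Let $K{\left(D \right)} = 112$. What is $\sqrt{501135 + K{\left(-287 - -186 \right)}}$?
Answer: $\sqrt{501247} \approx 707.99$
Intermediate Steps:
$\sqrt{501135 + K{\left(-287 - -186 \right)}} = \sqrt{501135 + 112} = \sqrt{501247}$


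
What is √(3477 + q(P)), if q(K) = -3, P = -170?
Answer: 3*√386 ≈ 58.941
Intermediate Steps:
√(3477 + q(P)) = √(3477 - 3) = √3474 = 3*√386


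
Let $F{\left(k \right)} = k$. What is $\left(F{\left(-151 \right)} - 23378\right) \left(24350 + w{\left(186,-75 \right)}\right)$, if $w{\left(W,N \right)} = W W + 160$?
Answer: $-1390705074$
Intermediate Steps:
$w{\left(W,N \right)} = 160 + W^{2}$ ($w{\left(W,N \right)} = W^{2} + 160 = 160 + W^{2}$)
$\left(F{\left(-151 \right)} - 23378\right) \left(24350 + w{\left(186,-75 \right)}\right) = \left(-151 - 23378\right) \left(24350 + \left(160 + 186^{2}\right)\right) = - 23529 \left(24350 + \left(160 + 34596\right)\right) = - 23529 \left(24350 + 34756\right) = \left(-23529\right) 59106 = -1390705074$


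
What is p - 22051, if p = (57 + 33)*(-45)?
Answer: -26101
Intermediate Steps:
p = -4050 (p = 90*(-45) = -4050)
p - 22051 = -4050 - 22051 = -26101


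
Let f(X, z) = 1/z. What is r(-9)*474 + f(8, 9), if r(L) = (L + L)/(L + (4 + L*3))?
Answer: 19205/72 ≈ 266.74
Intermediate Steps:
r(L) = 2*L/(4 + 4*L) (r(L) = (2*L)/(L + (4 + 3*L)) = (2*L)/(4 + 4*L) = 2*L/(4 + 4*L))
r(-9)*474 + f(8, 9) = ((½)*(-9)/(1 - 9))*474 + 1/9 = ((½)*(-9)/(-8))*474 + ⅑ = ((½)*(-9)*(-⅛))*474 + ⅑ = (9/16)*474 + ⅑ = 2133/8 + ⅑ = 19205/72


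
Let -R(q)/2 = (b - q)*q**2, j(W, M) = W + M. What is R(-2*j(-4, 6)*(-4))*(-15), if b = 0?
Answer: -122880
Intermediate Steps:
j(W, M) = M + W
R(q) = 2*q**3 (R(q) = -2*(0 - q)*q**2 = -2*(-q)*q**2 = -(-2)*q**3 = 2*q**3)
R(-2*j(-4, 6)*(-4))*(-15) = (2*(-2*(6 - 4)*(-4))**3)*(-15) = (2*(-2*2*(-4))**3)*(-15) = (2*(-4*(-4))**3)*(-15) = (2*16**3)*(-15) = (2*4096)*(-15) = 8192*(-15) = -122880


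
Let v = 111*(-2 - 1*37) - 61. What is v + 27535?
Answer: 23145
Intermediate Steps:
v = -4390 (v = 111*(-2 - 37) - 61 = 111*(-39) - 61 = -4329 - 61 = -4390)
v + 27535 = -4390 + 27535 = 23145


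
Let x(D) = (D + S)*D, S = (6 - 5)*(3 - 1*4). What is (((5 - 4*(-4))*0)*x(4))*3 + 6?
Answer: 6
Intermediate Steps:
S = -1 (S = 1*(3 - 4) = 1*(-1) = -1)
x(D) = D*(-1 + D) (x(D) = (D - 1)*D = (-1 + D)*D = D*(-1 + D))
(((5 - 4*(-4))*0)*x(4))*3 + 6 = (((5 - 4*(-4))*0)*(4*(-1 + 4)))*3 + 6 = (((5 + 16)*0)*(4*3))*3 + 6 = ((21*0)*12)*3 + 6 = (0*12)*3 + 6 = 0*3 + 6 = 0 + 6 = 6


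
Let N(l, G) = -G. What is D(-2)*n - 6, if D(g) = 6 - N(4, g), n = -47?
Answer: -194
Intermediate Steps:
D(g) = 6 + g (D(g) = 6 - (-1)*g = 6 + g)
D(-2)*n - 6 = (6 - 2)*(-47) - 6 = 4*(-47) - 6 = -188 - 6 = -194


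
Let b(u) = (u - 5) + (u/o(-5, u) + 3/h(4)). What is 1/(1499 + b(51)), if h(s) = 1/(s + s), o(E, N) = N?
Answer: 1/1570 ≈ 0.00063694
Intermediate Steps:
h(s) = 1/(2*s)
b(u) = 20 + u (b(u) = (u - 5) + (u/u + 3/(((1/2)/4))) = (-5 + u) + (1 + 3/(((1/2)*(1/4)))) = (-5 + u) + (1 + 3/(1/8)) = (-5 + u) + (1 + 3*8) = (-5 + u) + (1 + 24) = (-5 + u) + 25 = 20 + u)
1/(1499 + b(51)) = 1/(1499 + (20 + 51)) = 1/(1499 + 71) = 1/1570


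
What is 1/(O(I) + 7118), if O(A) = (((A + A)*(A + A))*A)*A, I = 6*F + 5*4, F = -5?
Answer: 1/47118 ≈ 2.1223e-5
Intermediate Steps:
I = -10 (I = 6*(-5) + 5*4 = -30 + 20 = -10)
O(A) = 4*A**4 (O(A) = (((2*A)*(2*A))*A)*A = ((4*A**2)*A)*A = (4*A**3)*A = 4*A**4)
1/(O(I) + 7118) = 1/(4*(-10)**4 + 7118) = 1/(4*10000 + 7118) = 1/(40000 + 7118) = 1/47118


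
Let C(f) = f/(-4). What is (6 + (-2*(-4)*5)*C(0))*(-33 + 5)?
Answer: -168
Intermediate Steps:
C(f) = -f/4 (C(f) = f*(-¼) = -f/4)
(6 + (-2*(-4)*5)*C(0))*(-33 + 5) = (6 + (-2*(-4)*5)*(-¼*0))*(-33 + 5) = (6 + (8*5)*0)*(-28) = (6 + 40*0)*(-28) = (6 + 0)*(-28) = 6*(-28) = -168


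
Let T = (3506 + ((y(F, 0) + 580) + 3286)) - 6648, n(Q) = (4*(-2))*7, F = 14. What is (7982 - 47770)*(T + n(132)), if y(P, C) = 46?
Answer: -28408632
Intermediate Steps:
n(Q) = -56 (n(Q) = -8*7 = -56)
T = 770 (T = (3506 + ((46 + 580) + 3286)) - 6648 = (3506 + (626 + 3286)) - 6648 = (3506 + 3912) - 6648 = 7418 - 6648 = 770)
(7982 - 47770)*(T + n(132)) = (7982 - 47770)*(770 - 56) = -39788*714 = -28408632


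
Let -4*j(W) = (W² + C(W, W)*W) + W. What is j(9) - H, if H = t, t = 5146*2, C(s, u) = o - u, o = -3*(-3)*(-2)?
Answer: -41015/4 ≈ -10254.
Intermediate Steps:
o = -18 (o = 9*(-2) = -18)
C(s, u) = -18 - u
t = 10292
j(W) = -W/4 - W²/4 - W*(-18 - W)/4 (j(W) = -((W² + (-18 - W)*W) + W)/4 = -((W² + W*(-18 - W)) + W)/4 = -(W + W² + W*(-18 - W))/4 = -W/4 - W²/4 - W*(-18 - W)/4)
H = 10292
j(9) - H = (17/4)*9 - 1*10292 = 153/4 - 10292 = -41015/4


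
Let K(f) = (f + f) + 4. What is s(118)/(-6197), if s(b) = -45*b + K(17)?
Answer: 5272/6197 ≈ 0.85073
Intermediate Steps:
K(f) = 4 + 2*f (K(f) = 2*f + 4 = 4 + 2*f)
s(b) = 38 - 45*b (s(b) = -45*b + (4 + 2*17) = -45*b + (4 + 34) = -45*b + 38 = 38 - 45*b)
s(118)/(-6197) = (38 - 45*118)/(-6197) = (38 - 5310)*(-1/6197) = -5272*(-1/6197) = 5272/6197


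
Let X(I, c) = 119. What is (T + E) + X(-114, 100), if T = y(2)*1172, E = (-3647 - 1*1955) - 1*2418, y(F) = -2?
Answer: -10245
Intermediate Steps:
E = -8020 (E = (-3647 - 1955) - 2418 = -5602 - 2418 = -8020)
T = -2344 (T = -2*1172 = -2344)
(T + E) + X(-114, 100) = (-2344 - 8020) + 119 = -10364 + 119 = -10245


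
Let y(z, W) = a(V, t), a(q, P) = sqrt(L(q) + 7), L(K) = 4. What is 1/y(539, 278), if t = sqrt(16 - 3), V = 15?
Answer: sqrt(11)/11 ≈ 0.30151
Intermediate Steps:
t = sqrt(13) ≈ 3.6056
a(q, P) = sqrt(11) (a(q, P) = sqrt(4 + 7) = sqrt(11))
y(z, W) = sqrt(11)
1/y(539, 278) = 1/(sqrt(11)) = sqrt(11)/11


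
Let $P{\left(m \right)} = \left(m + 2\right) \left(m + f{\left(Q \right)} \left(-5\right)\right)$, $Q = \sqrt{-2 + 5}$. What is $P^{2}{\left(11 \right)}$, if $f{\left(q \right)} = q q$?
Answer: $2704$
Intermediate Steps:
$Q = \sqrt{3} \approx 1.732$
$f{\left(q \right)} = q^{2}$
$P{\left(m \right)} = \left(-15 + m\right) \left(2 + m\right)$ ($P{\left(m \right)} = \left(m + 2\right) \left(m + \left(\sqrt{3}\right)^{2} \left(-5\right)\right) = \left(2 + m\right) \left(m + 3 \left(-5\right)\right) = \left(2 + m\right) \left(m - 15\right) = \left(2 + m\right) \left(-15 + m\right) = \left(-15 + m\right) \left(2 + m\right)$)
$P^{2}{\left(11 \right)} = \left(-30 + 11^{2} - 143\right)^{2} = \left(-30 + 121 - 143\right)^{2} = \left(-52\right)^{2} = 2704$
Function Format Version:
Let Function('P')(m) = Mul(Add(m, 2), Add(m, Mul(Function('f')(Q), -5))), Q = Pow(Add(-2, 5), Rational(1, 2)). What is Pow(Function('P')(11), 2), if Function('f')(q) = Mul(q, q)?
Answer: 2704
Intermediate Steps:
Q = Pow(3, Rational(1, 2)) ≈ 1.7320
Function('f')(q) = Pow(q, 2)
Function('P')(m) = Mul(Add(-15, m), Add(2, m)) (Function('P')(m) = Mul(Add(m, 2), Add(m, Mul(Pow(Pow(3, Rational(1, 2)), 2), -5))) = Mul(Add(2, m), Add(m, Mul(3, -5))) = Mul(Add(2, m), Add(m, -15)) = Mul(Add(2, m), Add(-15, m)) = Mul(Add(-15, m), Add(2, m)))
Pow(Function('P')(11), 2) = Pow(Add(-30, Pow(11, 2), Mul(-13, 11)), 2) = Pow(Add(-30, 121, -143), 2) = Pow(-52, 2) = 2704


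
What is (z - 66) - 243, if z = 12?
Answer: -297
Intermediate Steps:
(z - 66) - 243 = (12 - 66) - 243 = -54 - 243 = -297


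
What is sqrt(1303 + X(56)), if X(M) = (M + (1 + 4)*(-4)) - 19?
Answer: 2*sqrt(330) ≈ 36.332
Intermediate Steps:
X(M) = -39 + M (X(M) = (M + 5*(-4)) - 19 = (M - 20) - 19 = (-20 + M) - 19 = -39 + M)
sqrt(1303 + X(56)) = sqrt(1303 + (-39 + 56)) = sqrt(1303 + 17) = sqrt(1320) = 2*sqrt(330)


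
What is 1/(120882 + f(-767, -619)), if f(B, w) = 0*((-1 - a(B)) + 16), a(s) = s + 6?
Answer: 1/120882 ≈ 8.2725e-6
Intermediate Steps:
a(s) = 6 + s
f(B, w) = 0 (f(B, w) = 0*((-1 - (6 + B)) + 16) = 0*((-1 + (-6 - B)) + 16) = 0*((-7 - B) + 16) = 0*(9 - B) = 0)
1/(120882 + f(-767, -619)) = 1/(120882 + 0) = 1/120882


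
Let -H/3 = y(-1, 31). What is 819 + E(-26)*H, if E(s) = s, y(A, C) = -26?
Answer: -1209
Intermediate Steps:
H = 78 (H = -3*(-26) = 78)
819 + E(-26)*H = 819 - 26*78 = 819 - 2028 = -1209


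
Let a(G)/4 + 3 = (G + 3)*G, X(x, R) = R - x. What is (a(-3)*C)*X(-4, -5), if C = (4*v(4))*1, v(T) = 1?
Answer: 48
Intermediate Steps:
a(G) = -12 + 4*G*(3 + G) (a(G) = -12 + 4*((G + 3)*G) = -12 + 4*((3 + G)*G) = -12 + 4*(G*(3 + G)) = -12 + 4*G*(3 + G))
C = 4 (C = (4*1)*1 = 4*1 = 4)
(a(-3)*C)*X(-4, -5) = ((-12 + 4*(-3)² + 12*(-3))*4)*(-5 - 1*(-4)) = ((-12 + 4*9 - 36)*4)*(-5 + 4) = ((-12 + 36 - 36)*4)*(-1) = -12*4*(-1) = -48*(-1) = 48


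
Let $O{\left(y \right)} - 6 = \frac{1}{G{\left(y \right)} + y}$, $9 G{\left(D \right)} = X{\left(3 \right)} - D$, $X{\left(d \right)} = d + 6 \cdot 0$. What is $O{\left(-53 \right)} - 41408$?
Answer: $- \frac{17430251}{421} \approx -41402.0$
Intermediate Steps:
$X{\left(d \right)} = d$ ($X{\left(d \right)} = d + 0 = d$)
$G{\left(D \right)} = \frac{1}{3} - \frac{D}{9}$ ($G{\left(D \right)} = \frac{3 - D}{9} = \frac{1}{3} - \frac{D}{9}$)
$O{\left(y \right)} = 6 + \frac{1}{\frac{1}{3} + \frac{8 y}{9}}$ ($O{\left(y \right)} = 6 + \frac{1}{\left(\frac{1}{3} - \frac{y}{9}\right) + y} = 6 + \frac{1}{\frac{1}{3} + \frac{8 y}{9}}$)
$O{\left(-53 \right)} - 41408 = \frac{3 \left(9 + 16 \left(-53\right)\right)}{3 + 8 \left(-53\right)} - 41408 = \frac{3 \left(9 - 848\right)}{3 - 424} - 41408 = 3 \frac{1}{-421} \left(-839\right) - 41408 = 3 \left(- \frac{1}{421}\right) \left(-839\right) - 41408 = \frac{2517}{421} - 41408 = - \frac{17430251}{421}$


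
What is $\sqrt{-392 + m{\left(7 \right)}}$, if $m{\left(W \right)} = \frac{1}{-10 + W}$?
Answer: $\frac{i \sqrt{3531}}{3} \approx 19.807 i$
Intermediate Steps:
$\sqrt{-392 + m{\left(7 \right)}} = \sqrt{-392 + \frac{1}{-10 + 7}} = \sqrt{-392 + \frac{1}{-3}} = \sqrt{-392 - \frac{1}{3}} = \sqrt{- \frac{1177}{3}} = \frac{i \sqrt{3531}}{3}$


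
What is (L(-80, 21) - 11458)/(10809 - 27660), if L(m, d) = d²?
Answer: 11017/16851 ≈ 0.65379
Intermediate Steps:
(L(-80, 21) - 11458)/(10809 - 27660) = (21² - 11458)/(10809 - 27660) = (441 - 11458)/(-16851) = -11017*(-1/16851) = 11017/16851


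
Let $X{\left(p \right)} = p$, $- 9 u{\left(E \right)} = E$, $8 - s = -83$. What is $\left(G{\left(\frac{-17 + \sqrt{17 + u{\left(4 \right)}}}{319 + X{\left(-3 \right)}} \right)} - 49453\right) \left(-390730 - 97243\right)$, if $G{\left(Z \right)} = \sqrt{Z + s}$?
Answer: $24131728769 - \frac{487973 \sqrt{20433429 + 237 \sqrt{149}}}{474} \approx 2.4127 \cdot 10^{10}$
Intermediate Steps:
$s = 91$ ($s = 8 - -83 = 8 + 83 = 91$)
$u{\left(E \right)} = - \frac{E}{9}$
$G{\left(Z \right)} = \sqrt{91 + Z}$ ($G{\left(Z \right)} = \sqrt{Z + 91} = \sqrt{91 + Z}$)
$\left(G{\left(\frac{-17 + \sqrt{17 + u{\left(4 \right)}}}{319 + X{\left(-3 \right)}} \right)} - 49453\right) \left(-390730 - 97243\right) = \left(\sqrt{91 + \frac{-17 + \sqrt{17 - \frac{4}{9}}}{319 - 3}} - 49453\right) \left(-390730 - 97243\right) = \left(\sqrt{91 + \frac{-17 + \sqrt{17 - \frac{4}{9}}}{316}} - 49453\right) \left(-487973\right) = \left(\sqrt{91 + \left(-17 + \sqrt{\frac{149}{9}}\right) \frac{1}{316}} - 49453\right) \left(-487973\right) = \left(\sqrt{91 + \left(-17 + \frac{\sqrt{149}}{3}\right) \frac{1}{316}} - 49453\right) \left(-487973\right) = \left(\sqrt{91 - \left(\frac{17}{316} - \frac{\sqrt{149}}{948}\right)} - 49453\right) \left(-487973\right) = \left(\sqrt{\frac{28739}{316} + \frac{\sqrt{149}}{948}} - 49453\right) \left(-487973\right) = \left(-49453 + \sqrt{\frac{28739}{316} + \frac{\sqrt{149}}{948}}\right) \left(-487973\right) = 24131728769 - 487973 \sqrt{\frac{28739}{316} + \frac{\sqrt{149}}{948}}$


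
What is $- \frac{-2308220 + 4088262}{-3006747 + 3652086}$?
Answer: $- \frac{1780042}{645339} \approx -2.7583$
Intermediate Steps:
$- \frac{-2308220 + 4088262}{-3006747 + 3652086} = - \frac{1780042}{645339}$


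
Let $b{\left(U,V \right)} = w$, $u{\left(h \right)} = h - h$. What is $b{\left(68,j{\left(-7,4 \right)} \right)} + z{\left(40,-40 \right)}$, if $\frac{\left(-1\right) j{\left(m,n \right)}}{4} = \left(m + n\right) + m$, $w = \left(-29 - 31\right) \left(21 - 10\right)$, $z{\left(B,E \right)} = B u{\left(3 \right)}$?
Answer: $-660$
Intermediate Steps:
$u{\left(h \right)} = 0$
$z{\left(B,E \right)} = 0$ ($z{\left(B,E \right)} = B 0 = 0$)
$w = -660$ ($w = \left(-60\right) 11 = -660$)
$j{\left(m,n \right)} = - 8 m - 4 n$ ($j{\left(m,n \right)} = - 4 \left(\left(m + n\right) + m\right) = - 4 \left(n + 2 m\right) = - 8 m - 4 n$)
$b{\left(U,V \right)} = -660$
$b{\left(68,j{\left(-7,4 \right)} \right)} + z{\left(40,-40 \right)} = -660 + 0 = -660$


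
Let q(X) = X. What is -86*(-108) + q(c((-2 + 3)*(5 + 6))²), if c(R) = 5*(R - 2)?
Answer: 11313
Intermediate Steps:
c(R) = -10 + 5*R (c(R) = 5*(-2 + R) = -10 + 5*R)
-86*(-108) + q(c((-2 + 3)*(5 + 6))²) = -86*(-108) + (-10 + 5*((-2 + 3)*(5 + 6)))² = 9288 + (-10 + 5*(1*11))² = 9288 + (-10 + 5*11)² = 9288 + (-10 + 55)² = 9288 + 45² = 9288 + 2025 = 11313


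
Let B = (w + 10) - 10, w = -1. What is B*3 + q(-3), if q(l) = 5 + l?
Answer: -1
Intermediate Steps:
B = -1 (B = (-1 + 10) - 10 = 9 - 10 = -1)
B*3 + q(-3) = -1*3 + (5 - 3) = -3 + 2 = -1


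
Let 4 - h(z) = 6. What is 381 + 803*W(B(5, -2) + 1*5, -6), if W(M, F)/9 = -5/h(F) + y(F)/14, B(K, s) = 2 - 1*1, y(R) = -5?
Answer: 111072/7 ≈ 15867.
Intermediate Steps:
h(z) = -2 (h(z) = 4 - 1*6 = 4 - 6 = -2)
B(K, s) = 1 (B(K, s) = 2 - 1 = 1)
W(M, F) = 135/7 (W(M, F) = 9*(-5/(-2) - 5/14) = 9*(-5*(-1/2) - 5*1/14) = 9*(5/2 - 5/14) = 9*(15/7) = 135/7)
381 + 803*W(B(5, -2) + 1*5, -6) = 381 + 803*(135/7) = 381 + 108405/7 = 111072/7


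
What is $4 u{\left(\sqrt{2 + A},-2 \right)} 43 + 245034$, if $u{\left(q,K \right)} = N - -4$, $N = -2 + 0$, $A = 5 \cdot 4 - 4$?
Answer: $245378$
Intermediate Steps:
$A = 16$ ($A = 20 - 4 = 16$)
$N = -2$
$u{\left(q,K \right)} = 2$ ($u{\left(q,K \right)} = -2 - -4 = -2 + 4 = 2$)
$4 u{\left(\sqrt{2 + A},-2 \right)} 43 + 245034 = 4 \cdot 2 \cdot 43 + 245034 = 8 \cdot 43 + 245034 = 344 + 245034 = 245378$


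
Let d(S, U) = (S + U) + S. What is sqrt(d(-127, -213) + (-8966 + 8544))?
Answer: I*sqrt(889) ≈ 29.816*I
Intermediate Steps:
d(S, U) = U + 2*S
sqrt(d(-127, -213) + (-8966 + 8544)) = sqrt((-213 + 2*(-127)) + (-8966 + 8544)) = sqrt((-213 - 254) - 422) = sqrt(-467 - 422) = sqrt(-889) = I*sqrt(889)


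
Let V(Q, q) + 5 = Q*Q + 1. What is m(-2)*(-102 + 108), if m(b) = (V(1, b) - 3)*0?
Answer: 0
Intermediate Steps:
V(Q, q) = -4 + Q² (V(Q, q) = -5 + (Q*Q + 1) = -5 + (Q² + 1) = -5 + (1 + Q²) = -4 + Q²)
m(b) = 0 (m(b) = ((-4 + 1²) - 3)*0 = ((-4 + 1) - 3)*0 = (-3 - 3)*0 = -6*0 = 0)
m(-2)*(-102 + 108) = 0*(-102 + 108) = 0*6 = 0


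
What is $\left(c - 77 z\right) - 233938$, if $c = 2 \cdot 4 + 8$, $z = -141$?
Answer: $-223065$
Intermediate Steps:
$c = 16$ ($c = 8 + 8 = 16$)
$\left(c - 77 z\right) - 233938 = \left(16 - -10857\right) - 233938 = \left(16 + 10857\right) - 233938 = 10873 - 233938 = -223065$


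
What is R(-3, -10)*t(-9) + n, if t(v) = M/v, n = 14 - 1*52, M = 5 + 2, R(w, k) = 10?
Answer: -412/9 ≈ -45.778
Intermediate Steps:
M = 7
n = -38 (n = 14 - 52 = -38)
t(v) = 7/v
R(-3, -10)*t(-9) + n = 10*(7/(-9)) - 38 = 10*(7*(-⅑)) - 38 = 10*(-7/9) - 38 = -70/9 - 38 = -412/9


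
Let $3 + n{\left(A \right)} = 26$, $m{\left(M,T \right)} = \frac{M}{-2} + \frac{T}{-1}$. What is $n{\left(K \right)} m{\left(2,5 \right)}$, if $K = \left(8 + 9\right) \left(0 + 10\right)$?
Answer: $-138$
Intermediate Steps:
$m{\left(M,T \right)} = - T - \frac{M}{2}$ ($m{\left(M,T \right)} = M \left(- \frac{1}{2}\right) + T \left(-1\right) = - \frac{M}{2} - T = - T - \frac{M}{2}$)
$K = 170$ ($K = 17 \cdot 10 = 170$)
$n{\left(A \right)} = 23$ ($n{\left(A \right)} = -3 + 26 = 23$)
$n{\left(K \right)} m{\left(2,5 \right)} = 23 \left(\left(-1\right) 5 - 1\right) = 23 \left(-5 - 1\right) = 23 \left(-6\right) = -138$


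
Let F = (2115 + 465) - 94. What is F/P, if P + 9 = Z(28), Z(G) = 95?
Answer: 1243/43 ≈ 28.907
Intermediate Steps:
P = 86 (P = -9 + 95 = 86)
F = 2486 (F = 2580 - 94 = 2486)
F/P = 2486/86 = 2486*(1/86) = 1243/43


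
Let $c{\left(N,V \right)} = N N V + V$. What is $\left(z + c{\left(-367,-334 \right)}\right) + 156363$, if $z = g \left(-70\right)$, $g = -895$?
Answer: $-44767447$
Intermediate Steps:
$z = 62650$ ($z = \left(-895\right) \left(-70\right) = 62650$)
$c{\left(N,V \right)} = V + V N^{2}$ ($c{\left(N,V \right)} = N^{2} V + V = V N^{2} + V = V + V N^{2}$)
$\left(z + c{\left(-367,-334 \right)}\right) + 156363 = \left(62650 - 334 \left(1 + \left(-367\right)^{2}\right)\right) + 156363 = \left(62650 - 334 \left(1 + 134689\right)\right) + 156363 = \left(62650 - 44986460\right) + 156363 = -44923810 + 156363 = -44767447$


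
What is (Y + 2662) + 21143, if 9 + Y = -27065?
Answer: -3269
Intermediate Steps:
Y = -27074 (Y = -9 - 27065 = -27074)
(Y + 2662) + 21143 = (-27074 + 2662) + 21143 = -24412 + 21143 = -3269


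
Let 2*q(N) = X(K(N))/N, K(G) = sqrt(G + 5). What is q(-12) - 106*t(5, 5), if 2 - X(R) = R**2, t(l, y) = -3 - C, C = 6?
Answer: 7629/8 ≈ 953.63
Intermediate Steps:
K(G) = sqrt(5 + G)
t(l, y) = -9 (t(l, y) = -3 - 1*6 = -3 - 6 = -9)
X(R) = 2 - R**2
q(N) = (-3 - N)/(2*N) (q(N) = ((2 - (sqrt(5 + N))**2)/N)/2 = ((2 - (5 + N))/N)/2 = ((2 + (-5 - N))/N)/2 = ((-3 - N)/N)/2 = (-3 - N)/(2*N))
q(-12) - 106*t(5, 5) = (1/2)*(-3 - 1*(-12))/(-12) - 106*(-9) = (1/2)*(-1/12)*(-3 + 12) + 954 = (1/2)*(-1/12)*9 + 954 = -3/8 + 954 = 7629/8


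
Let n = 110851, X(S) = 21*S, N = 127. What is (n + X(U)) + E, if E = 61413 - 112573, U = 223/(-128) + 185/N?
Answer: 970239435/16256 ≈ 59685.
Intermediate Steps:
U = -4641/16256 (U = 223/(-128) + 185/127 = 223*(-1/128) + 185*(1/127) = -223/128 + 185/127 = -4641/16256 ≈ -0.28549)
E = -51160
(n + X(U)) + E = (110851 + 21*(-4641/16256)) - 51160 = (110851 - 97461/16256) - 51160 = 1801896395/16256 - 51160 = 970239435/16256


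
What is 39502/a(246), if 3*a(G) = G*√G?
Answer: 19751*√246/10086 ≈ 30.714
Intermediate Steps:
a(G) = G^(3/2)/3 (a(G) = (G*√G)/3 = G^(3/2)/3)
39502/a(246) = 39502/((246^(3/2)/3)) = 39502/(((246*√246)/3)) = 39502/((82*√246)) = 39502*(√246/20172) = 19751*√246/10086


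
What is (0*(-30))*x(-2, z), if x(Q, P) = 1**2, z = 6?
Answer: 0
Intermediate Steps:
x(Q, P) = 1
(0*(-30))*x(-2, z) = (0*(-30))*1 = 0*1 = 0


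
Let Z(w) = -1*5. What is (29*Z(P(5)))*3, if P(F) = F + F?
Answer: -435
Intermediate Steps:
P(F) = 2*F
Z(w) = -5
(29*Z(P(5)))*3 = (29*(-5))*3 = -145*3 = -435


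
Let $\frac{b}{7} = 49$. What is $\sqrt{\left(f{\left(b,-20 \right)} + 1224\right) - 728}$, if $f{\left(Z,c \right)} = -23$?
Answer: $\sqrt{473} \approx 21.749$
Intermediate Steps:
$b = 343$ ($b = 7 \cdot 49 = 343$)
$\sqrt{\left(f{\left(b,-20 \right)} + 1224\right) - 728} = \sqrt{\left(-23 + 1224\right) - 728} = \sqrt{1201 - 728} = \sqrt{473}$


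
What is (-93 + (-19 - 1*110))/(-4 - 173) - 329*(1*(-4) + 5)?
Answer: -19337/59 ≈ -327.75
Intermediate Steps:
(-93 + (-19 - 1*110))/(-4 - 173) - 329*(1*(-4) + 5) = (-93 + (-19 - 110))/(-177) - 329*(-4 + 5) = (-93 - 129)*(-1/177) - 329*1 = -222*(-1/177) - 329 = 74/59 - 329 = -19337/59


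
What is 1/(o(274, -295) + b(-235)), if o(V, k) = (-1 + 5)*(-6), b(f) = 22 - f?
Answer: 1/233 ≈ 0.0042918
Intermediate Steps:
o(V, k) = -24 (o(V, k) = 4*(-6) = -24)
1/(o(274, -295) + b(-235)) = 1/(-24 + (22 - 1*(-235))) = 1/(-24 + (22 + 235)) = 1/(-24 + 257) = 1/233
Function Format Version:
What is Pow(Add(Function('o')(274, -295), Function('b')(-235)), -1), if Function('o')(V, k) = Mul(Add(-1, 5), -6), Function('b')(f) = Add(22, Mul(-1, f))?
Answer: Rational(1, 233) ≈ 0.0042918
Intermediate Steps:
Function('o')(V, k) = -24 (Function('o')(V, k) = Mul(4, -6) = -24)
Pow(Add(Function('o')(274, -295), Function('b')(-235)), -1) = Pow(Add(-24, Add(22, Mul(-1, -235))), -1) = Pow(Add(-24, Add(22, 235)), -1) = Pow(Add(-24, 257), -1) = Pow(233, -1) = Rational(1, 233)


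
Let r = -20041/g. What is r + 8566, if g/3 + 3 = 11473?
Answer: 294736019/34410 ≈ 8565.4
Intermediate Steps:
g = 34410 (g = -9 + 3*11473 = -9 + 34419 = 34410)
r = -20041/34410 ≈ -0.58242
r + 8566 = -20041/34410 + 8566 = 294736019/34410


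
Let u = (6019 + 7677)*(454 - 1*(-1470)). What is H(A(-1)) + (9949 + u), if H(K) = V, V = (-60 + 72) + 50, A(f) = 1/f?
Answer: 26361115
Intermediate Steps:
V = 62 (V = 12 + 50 = 62)
H(K) = 62
u = 26351104 (u = 13696*(454 + 1470) = 13696*1924 = 26351104)
H(A(-1)) + (9949 + u) = 62 + (9949 + 26351104) = 62 + 26361053 = 26361115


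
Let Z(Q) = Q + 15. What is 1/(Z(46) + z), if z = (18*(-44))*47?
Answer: -1/37163 ≈ -2.6908e-5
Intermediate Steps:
Z(Q) = 15 + Q
z = -37224 (z = -792*47 = -37224)
1/(Z(46) + z) = 1/((15 + 46) - 37224) = 1/(61 - 37224) = 1/(-37163) = -1/37163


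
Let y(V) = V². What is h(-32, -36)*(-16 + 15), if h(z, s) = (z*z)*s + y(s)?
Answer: 35568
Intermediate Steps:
h(z, s) = s² + s*z² (h(z, s) = (z*z)*s + s² = z²*s + s² = s*z² + s² = s² + s*z²)
h(-32, -36)*(-16 + 15) = (-36*(-36 + (-32)²))*(-16 + 15) = -36*(-36 + 1024)*(-1) = -36*988*(-1) = -35568*(-1) = 35568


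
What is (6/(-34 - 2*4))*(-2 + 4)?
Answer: -2/7 ≈ -0.28571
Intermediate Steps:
(6/(-34 - 2*4))*(-2 + 4) = (6/(-34 - 8))*2 = (6/(-42))*2 = -1/42*6*2 = -⅐*2 = -2/7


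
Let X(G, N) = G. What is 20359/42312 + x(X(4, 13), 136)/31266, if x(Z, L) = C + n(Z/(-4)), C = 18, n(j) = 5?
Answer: 106252945/220487832 ≈ 0.48190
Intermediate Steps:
x(Z, L) = 23 (x(Z, L) = 18 + 5 = 23)
20359/42312 + x(X(4, 13), 136)/31266 = 20359/42312 + 23/31266 = 106252945/220487832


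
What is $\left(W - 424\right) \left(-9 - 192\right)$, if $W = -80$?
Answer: $101304$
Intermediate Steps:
$\left(W - 424\right) \left(-9 - 192\right) = \left(-80 - 424\right) \left(-9 - 192\right) = \left(-504\right) \left(-201\right) = 101304$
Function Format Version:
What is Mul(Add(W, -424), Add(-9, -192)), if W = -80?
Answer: 101304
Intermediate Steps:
Mul(Add(W, -424), Add(-9, -192)) = Mul(Add(-80, -424), Add(-9, -192)) = Mul(-504, -201) = 101304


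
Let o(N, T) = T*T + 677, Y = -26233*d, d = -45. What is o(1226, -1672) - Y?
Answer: 1615776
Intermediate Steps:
Y = 1180485 (Y = -26233*(-45) = 1180485)
o(N, T) = 677 + T² (o(N, T) = T² + 677 = 677 + T²)
o(1226, -1672) - Y = (677 + (-1672)²) - 1*1180485 = (677 + 2795584) - 1180485 = 2796261 - 1180485 = 1615776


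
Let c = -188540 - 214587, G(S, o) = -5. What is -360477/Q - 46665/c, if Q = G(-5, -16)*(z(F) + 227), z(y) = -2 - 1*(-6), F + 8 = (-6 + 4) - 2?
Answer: 48457303218/155203895 ≈ 312.22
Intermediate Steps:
F = -12 (F = -8 + ((-6 + 4) - 2) = -8 + (-2 - 2) = -8 - 4 = -12)
c = -403127
z(y) = 4 (z(y) = -2 + 6 = 4)
Q = -1155 (Q = -5*(4 + 227) = -5*231 = -1155)
-360477/Q - 46665/c = -360477/(-1155) - 46665/(-403127) = -360477*(-1/1155) - 46665*(-1/403127) = 120159/385 + 46665/403127 = 48457303218/155203895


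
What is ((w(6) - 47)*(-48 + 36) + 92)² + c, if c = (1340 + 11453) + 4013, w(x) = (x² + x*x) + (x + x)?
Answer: 140710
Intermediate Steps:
w(x) = 2*x + 2*x² (w(x) = (x² + x²) + 2*x = 2*x² + 2*x = 2*x + 2*x²)
c = 16806 (c = 12793 + 4013 = 16806)
((w(6) - 47)*(-48 + 36) + 92)² + c = ((2*6*(1 + 6) - 47)*(-48 + 36) + 92)² + 16806 = ((2*6*7 - 47)*(-12) + 92)² + 16806 = ((84 - 47)*(-12) + 92)² + 16806 = (37*(-12) + 92)² + 16806 = (-444 + 92)² + 16806 = (-352)² + 16806 = 123904 + 16806 = 140710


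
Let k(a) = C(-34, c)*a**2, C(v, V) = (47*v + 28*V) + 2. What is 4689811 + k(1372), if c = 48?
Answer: -469670957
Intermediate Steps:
C(v, V) = 2 + 28*V + 47*v (C(v, V) = (28*V + 47*v) + 2 = 2 + 28*V + 47*v)
k(a) = -252*a**2 (k(a) = (2 + 28*48 + 47*(-34))*a**2 = (2 + 1344 - 1598)*a**2 = -252*a**2)
4689811 + k(1372) = 4689811 - 252*1372**2 = 4689811 - 252*1882384 = 4689811 - 474360768 = -469670957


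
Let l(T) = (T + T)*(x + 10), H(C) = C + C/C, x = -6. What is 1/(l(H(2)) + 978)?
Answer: 1/1002 ≈ 0.00099800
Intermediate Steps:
H(C) = 1 + C (H(C) = C + 1 = 1 + C)
l(T) = 8*T (l(T) = (T + T)*(-6 + 10) = (2*T)*4 = 8*T)
1/(l(H(2)) + 978) = 1/(8*(1 + 2) + 978) = 1/(8*3 + 978) = 1/(24 + 978) = 1/1002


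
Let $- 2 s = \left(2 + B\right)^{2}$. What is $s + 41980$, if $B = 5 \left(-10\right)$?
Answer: $40828$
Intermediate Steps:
$B = -50$
$s = -1152$ ($s = - \frac{\left(2 - 50\right)^{2}}{2} = - \frac{\left(-48\right)^{2}}{2} = \left(- \frac{1}{2}\right) 2304 = -1152$)
$s + 41980 = -1152 + 41980 = 40828$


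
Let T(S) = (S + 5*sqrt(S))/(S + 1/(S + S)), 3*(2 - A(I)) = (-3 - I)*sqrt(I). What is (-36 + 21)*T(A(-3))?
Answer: -40/3 - 100*sqrt(2)/3 ≈ -60.474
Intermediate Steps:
A(I) = 2 - sqrt(I)*(-3 - I)/3 (A(I) = 2 - (-3 - I)*sqrt(I)/3 = 2 - sqrt(I)*(-3 - I)/3)
T(S) = (S + 5*sqrt(S))/(S + 1/(2*S))
(-36 + 21)*T(A(-3)) = (-36 + 21)*(2*((2 + sqrt(-3) + (-3)**(3/2)/3)**2 + 5*(2 + sqrt(-3) + (-3)**(3/2)/3)**(3/2))/(1 + 2*(2 + sqrt(-3) + (-3)**(3/2)/3)**2)) = -30*((2 + I*sqrt(3) + (-3*I*sqrt(3))/3)**2 + 5*(2 + I*sqrt(3) + (-3*I*sqrt(3))/3)**(3/2))/(1 + 2*(2 + I*sqrt(3) + (-3*I*sqrt(3))/3)**2) = -30*((2 + I*sqrt(3) - I*sqrt(3))**2 + 5*(2 + I*sqrt(3) - I*sqrt(3))**(3/2))/(1 + 2*(2 + I*sqrt(3) - I*sqrt(3))**2) = -30*(2**2 + 5*2**(3/2))/(1 + 2*2**2) = -30*(4 + 5*(2*sqrt(2)))/(1 + 2*4) = -30*(4 + 10*sqrt(2))/(1 + 8) = -30*(4 + 10*sqrt(2))/9 = -15*(8/9 + 20*sqrt(2)/9) = -40/3 - 100*sqrt(2)/3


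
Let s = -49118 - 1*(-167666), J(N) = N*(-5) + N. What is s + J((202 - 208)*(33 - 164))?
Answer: 115404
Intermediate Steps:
J(N) = -4*N (J(N) = -5*N + N = -4*N)
s = 118548 (s = -49118 + 167666 = 118548)
s + J((202 - 208)*(33 - 164)) = 118548 - 4*(202 - 208)*(33 - 164) = 118548 - (-24)*(-131) = 118548 - 4*786 = 118548 - 3144 = 115404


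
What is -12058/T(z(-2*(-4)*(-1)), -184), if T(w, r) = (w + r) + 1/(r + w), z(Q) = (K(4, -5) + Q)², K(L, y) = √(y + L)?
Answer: 5434112541/55487345 - 718463872*I/55487345 ≈ 97.934 - 12.948*I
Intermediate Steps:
K(L, y) = √(L + y)
z(Q) = (I + Q)² (z(Q) = (√(4 - 5) + Q)² = (√(-1) + Q)² = (I + Q)²)
T(w, r) = r + w + 1/(r + w) (T(w, r) = (r + w) + 1/(r + w) = r + w + 1/(r + w))
-12058/T(z(-2*(-4)*(-1)), -184) = -12058*(-184 + (I - 2*(-4)*(-1))²)/(1 + (-184)² + ((I - 2*(-4)*(-1))²)² + 2*(-184)*(I - 2*(-4)*(-1))²) = -12058*(-184 + (I + 8*(-1))²)/(1 + 33856 + ((I + 8*(-1))²)² + 2*(-184)*(I + 8*(-1))²) = -12058*(-184 + (I - 8)²)/(1 + 33856 + ((I - 8)²)² + 2*(-184)*(I - 8)²) = -12058*(-184 + (-8 + I)²)/(1 + 33856 + ((-8 + I)²)² + 2*(-184)*(-8 + I)²) = -12058*(-184 + (-8 + I)²)/(1 + 33856 + (-8 + I)⁴ - 368*(-8 + I)²) = -12058*(-184 + (-8 + I)²)/(33857 + (-8 + I)⁴ - 368*(-8 + I)²)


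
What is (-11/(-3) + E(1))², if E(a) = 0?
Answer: 121/9 ≈ 13.444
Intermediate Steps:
(-11/(-3) + E(1))² = (-11/(-3) + 0)² = (-11*(-⅓) + 0)² = (11/3 + 0)² = (11/3)² = 121/9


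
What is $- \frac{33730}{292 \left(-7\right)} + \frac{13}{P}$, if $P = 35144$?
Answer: $\frac{296358423}{17958584} \approx 16.502$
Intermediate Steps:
$- \frac{33730}{292 \left(-7\right)} + \frac{13}{P} = - \frac{33730}{292 \left(-7\right)} + \frac{13}{35144} = - \frac{33730}{-2044} + 13 \cdot \frac{1}{35144} = \left(-33730\right) \left(- \frac{1}{2044}\right) + \frac{13}{35144} = \frac{16865}{1022} + \frac{13}{35144} = \frac{296358423}{17958584}$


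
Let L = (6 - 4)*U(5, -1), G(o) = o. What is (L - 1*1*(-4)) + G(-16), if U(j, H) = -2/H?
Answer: -8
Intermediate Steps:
L = 4 (L = (6 - 4)*(-2/(-1)) = 2*(-2*(-1)) = 2*2 = 4)
(L - 1*1*(-4)) + G(-16) = (4 - 1*1*(-4)) - 16 = (4 - 1*(-4)) - 16 = (4 + 4) - 16 = 8 - 16 = -8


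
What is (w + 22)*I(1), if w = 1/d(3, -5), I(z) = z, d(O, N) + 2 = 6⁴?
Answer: 28469/1294 ≈ 22.001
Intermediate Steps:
d(O, N) = 1294 (d(O, N) = -2 + 6⁴ = -2 + 1296 = 1294)
w = 1/1294 ≈ 0.00077280
(w + 22)*I(1) = (1/1294 + 22)*1 = (28469/1294)*1 = 28469/1294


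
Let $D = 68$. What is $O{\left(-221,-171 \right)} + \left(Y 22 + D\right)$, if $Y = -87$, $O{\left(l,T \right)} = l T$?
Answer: $35945$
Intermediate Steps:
$O{\left(l,T \right)} = T l$
$O{\left(-221,-171 \right)} + \left(Y 22 + D\right) = \left(-171\right) \left(-221\right) + \left(\left(-87\right) 22 + 68\right) = 37791 + \left(-1914 + 68\right) = 37791 - 1846 = 35945$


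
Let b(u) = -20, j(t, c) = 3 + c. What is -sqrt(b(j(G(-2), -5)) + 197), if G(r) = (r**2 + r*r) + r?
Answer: -sqrt(177) ≈ -13.304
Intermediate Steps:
G(r) = r + 2*r**2 (G(r) = (r**2 + r**2) + r = 2*r**2 + r = r + 2*r**2)
-sqrt(b(j(G(-2), -5)) + 197) = -sqrt(-20 + 197) = -sqrt(177)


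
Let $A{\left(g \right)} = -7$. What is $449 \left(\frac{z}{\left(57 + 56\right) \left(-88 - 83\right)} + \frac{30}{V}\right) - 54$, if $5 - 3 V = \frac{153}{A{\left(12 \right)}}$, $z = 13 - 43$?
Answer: $\frac{878710379}{605454} \approx 1451.3$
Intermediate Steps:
$z = -30$ ($z = 13 - 43 = -30$)
$V = \frac{188}{21}$ ($V = \frac{5}{3} - \frac{153 \frac{1}{-7}}{3} = \frac{5}{3} - \frac{153 \left(- \frac{1}{7}\right)}{3} = \frac{5}{3} - - \frac{51}{7} = \frac{5}{3} + \frac{51}{7} = \frac{188}{21} \approx 8.9524$)
$449 \left(\frac{z}{\left(57 + 56\right) \left(-88 - 83\right)} + \frac{30}{V}\right) - 54 = 449 \left(- \frac{30}{\left(57 + 56\right) \left(-88 - 83\right)} + \frac{30}{\frac{188}{21}}\right) - 54 = 449 \left(- \frac{30}{113 \left(-171\right)} + 30 \cdot \frac{21}{188}\right) - 54 = 449 \left(- \frac{30}{-19323} + \frac{315}{94}\right) - 54 = 449 \left(\left(-30\right) \left(- \frac{1}{19323}\right) + \frac{315}{94}\right) - 54 = 449 \left(\frac{10}{6441} + \frac{315}{94}\right) - 54 = 449 \cdot \frac{2029855}{605454} - 54 = \frac{911404895}{605454} - 54 = \frac{878710379}{605454}$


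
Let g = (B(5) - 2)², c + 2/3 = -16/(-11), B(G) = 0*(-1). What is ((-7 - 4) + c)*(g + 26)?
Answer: -3370/11 ≈ -306.36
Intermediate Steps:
B(G) = 0
c = 26/33 (c = -⅔ - 16/(-11) = -⅔ - 16*(-1/11) = -⅔ + 16/11 = 26/33 ≈ 0.78788)
g = 4 (g = (0 - 2)² = (-2)² = 4)
((-7 - 4) + c)*(g + 26) = ((-7 - 4) + 26/33)*(4 + 26) = (-11 + 26/33)*30 = -337/33*30 = -3370/11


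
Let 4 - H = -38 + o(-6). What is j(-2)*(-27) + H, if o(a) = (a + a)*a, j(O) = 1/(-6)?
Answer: -51/2 ≈ -25.500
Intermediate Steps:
j(O) = -⅙
o(a) = 2*a² (o(a) = (2*a)*a = 2*a²)
H = -30 (H = 4 - (-38 + 2*(-6)²) = 4 - (-38 + 2*36) = 4 - (-38 + 72) = 4 - 1*34 = 4 - 34 = -30)
j(-2)*(-27) + H = -⅙*(-27) - 30 = 9/2 - 30 = -51/2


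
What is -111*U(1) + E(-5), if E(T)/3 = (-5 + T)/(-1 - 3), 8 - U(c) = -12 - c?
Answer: -4647/2 ≈ -2323.5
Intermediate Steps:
U(c) = 20 + c (U(c) = 8 - (-12 - c) = 8 + (12 + c) = 20 + c)
E(T) = 15/4 - 3*T/4 (E(T) = 3*((-5 + T)/(-1 - 3)) = 3*((-5 + T)/(-4)) = 3*((-5 + T)*(-¼)) = 3*(5/4 - T/4) = 15/4 - 3*T/4)
-111*U(1) + E(-5) = -111*(20 + 1) + (15/4 - ¾*(-5)) = -111*21 + (15/4 + 15/4) = -2331 + 15/2 = -4647/2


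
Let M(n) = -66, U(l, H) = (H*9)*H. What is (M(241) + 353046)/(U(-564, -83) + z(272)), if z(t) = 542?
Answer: 352980/62543 ≈ 5.6438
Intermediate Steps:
U(l, H) = 9*H² (U(l, H) = (9*H)*H = 9*H²)
(M(241) + 353046)/(U(-564, -83) + z(272)) = (-66 + 353046)/(9*(-83)² + 542) = 352980/(9*6889 + 542) = 352980/(62001 + 542) = 352980/62543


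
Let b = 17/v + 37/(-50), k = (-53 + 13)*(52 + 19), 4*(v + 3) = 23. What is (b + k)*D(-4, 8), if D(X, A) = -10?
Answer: 1559007/55 ≈ 28346.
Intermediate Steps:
v = 11/4 (v = -3 + (1/4)*23 = -3 + 23/4 = 11/4 ≈ 2.7500)
k = -2840 (k = -40*71 = -2840)
b = 2993/550 (b = 17/(11/4) + 37/(-50) = 17*(4/11) + 37*(-1/50) = 68/11 - 37/50 = 2993/550 ≈ 5.4418)
(b + k)*D(-4, 8) = (2993/550 - 2840)*(-10) = -1559007/550*(-10) = 1559007/55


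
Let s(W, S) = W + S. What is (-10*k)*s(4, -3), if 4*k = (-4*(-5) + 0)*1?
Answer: -50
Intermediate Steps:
s(W, S) = S + W
k = 5 (k = ((-4*(-5) + 0)*1)/4 = ((20 + 0)*1)/4 = (20*1)/4 = (1/4)*20 = 5)
(-10*k)*s(4, -3) = (-10*5)*(-3 + 4) = -50*1 = -50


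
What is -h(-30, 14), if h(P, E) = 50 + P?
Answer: -20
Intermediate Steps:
-h(-30, 14) = -(50 - 30) = -1*20 = -20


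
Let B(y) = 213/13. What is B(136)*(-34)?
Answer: -7242/13 ≈ -557.08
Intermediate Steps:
B(y) = 213/13 (B(y) = 213*(1/13) = 213/13)
B(136)*(-34) = (213/13)*(-34) = -7242/13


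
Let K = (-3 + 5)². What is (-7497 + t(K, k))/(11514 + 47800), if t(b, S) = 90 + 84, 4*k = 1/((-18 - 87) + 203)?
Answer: -7323/59314 ≈ -0.12346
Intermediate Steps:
K = 4 (K = 2² = 4)
k = 1/392 (k = 1/(4*((-18 - 87) + 203)) = 1/(4*(-105 + 203)) = (¼)/98 = (¼)*(1/98) = 1/392 ≈ 0.0025510)
t(b, S) = 174
(-7497 + t(K, k))/(11514 + 47800) = (-7497 + 174)/(11514 + 47800) = -7323/59314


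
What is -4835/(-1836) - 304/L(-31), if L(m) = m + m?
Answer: 428957/56916 ≈ 7.5367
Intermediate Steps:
L(m) = 2*m
-4835/(-1836) - 304/L(-31) = -4835/(-1836) - 304/(2*(-31)) = -4835*(-1/1836) - 304/(-62) = 4835/1836 - 304*(-1/62) = 4835/1836 + 152/31 = 428957/56916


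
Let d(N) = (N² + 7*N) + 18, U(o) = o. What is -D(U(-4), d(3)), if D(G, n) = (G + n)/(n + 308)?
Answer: -11/89 ≈ -0.12360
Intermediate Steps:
d(N) = 18 + N² + 7*N
D(G, n) = (G + n)/(308 + n)
-D(U(-4), d(3)) = -(-4 + (18 + 3² + 7*3))/(308 + (18 + 3² + 7*3)) = -(-4 + (18 + 9 + 21))/(308 + (18 + 9 + 21)) = -(-4 + 48)/(308 + 48) = -44/356 = -1*11/89 = -11/89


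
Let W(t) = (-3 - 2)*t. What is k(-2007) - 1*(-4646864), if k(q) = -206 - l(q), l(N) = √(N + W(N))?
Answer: 4646658 - 6*√223 ≈ 4.6466e+6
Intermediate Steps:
W(t) = -5*t
l(N) = 2*√(-N) (l(N) = √(N - 5*N) = √(-4*N) = 2*√(-N))
k(q) = -206 - 2*√(-q)
k(-2007) - 1*(-4646864) = (-206 - 2*√2007) - 1*(-4646864) = (-206 - 6*√223) + 4646864 = 4646658 - 6*√223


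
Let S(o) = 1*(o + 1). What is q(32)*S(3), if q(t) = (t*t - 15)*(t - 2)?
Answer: 121080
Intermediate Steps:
S(o) = 1 + o (S(o) = 1*(1 + o) = 1 + o)
q(t) = (-15 + t²)*(-2 + t) (q(t) = (t² - 15)*(-2 + t) = (-15 + t²)*(-2 + t))
q(32)*S(3) = (30 + 32³ - 15*32 - 2*32²)*(1 + 3) = (30 + 32768 - 480 - 2*1024)*4 = (30 + 32768 - 480 - 2048)*4 = 30270*4 = 121080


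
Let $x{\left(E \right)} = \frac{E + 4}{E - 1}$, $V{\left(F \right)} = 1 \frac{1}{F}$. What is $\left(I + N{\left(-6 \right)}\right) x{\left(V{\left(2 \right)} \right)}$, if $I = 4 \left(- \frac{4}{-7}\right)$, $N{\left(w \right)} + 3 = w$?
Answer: $\frac{423}{7} \approx 60.429$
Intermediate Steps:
$V{\left(F \right)} = \frac{1}{F}$
$N{\left(w \right)} = -3 + w$
$x{\left(E \right)} = \frac{4 + E}{-1 + E}$
$I = \frac{16}{7}$ ($I = 4 \left(\left(-4\right) \left(- \frac{1}{7}\right)\right) = 4 \cdot \frac{4}{7} = \frac{16}{7} \approx 2.2857$)
$\left(I + N{\left(-6 \right)}\right) x{\left(V{\left(2 \right)} \right)} = \left(\frac{16}{7} - 9\right) \frac{4 + \frac{1}{2}}{-1 + \frac{1}{2}} = - \frac{47 \frac{1}{- \frac{1}{2}} \cdot \frac{9}{2}}{7} = - \frac{47 \left(\left(-2\right) \frac{9}{2}\right)}{7} = \left(- \frac{47}{7}\right) \left(-9\right) = \frac{423}{7}$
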